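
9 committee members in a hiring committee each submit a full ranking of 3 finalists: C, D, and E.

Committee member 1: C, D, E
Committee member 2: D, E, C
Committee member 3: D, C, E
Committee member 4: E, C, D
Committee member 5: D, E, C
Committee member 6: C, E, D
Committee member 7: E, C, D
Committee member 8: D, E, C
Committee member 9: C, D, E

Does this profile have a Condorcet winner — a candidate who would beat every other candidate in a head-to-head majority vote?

Head-to-head results (9 voters total):
C vs D: C wins 5–4.
C vs E: E wins 5–4.
D vs E: D wins 6–3.
No candidate beats all others: C beats D beats E beats C, a majority cycle.

No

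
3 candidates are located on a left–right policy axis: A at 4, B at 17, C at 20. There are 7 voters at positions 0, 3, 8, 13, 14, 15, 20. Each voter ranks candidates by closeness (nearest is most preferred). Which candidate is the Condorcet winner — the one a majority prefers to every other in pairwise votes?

With single-peaked preferences on a line, the Condorcet winner is the candidate closest to the median voter.
The median voter (position 13) is closest to B at 17.
Check: B vs C — voters closer to B: 6 of 7.

B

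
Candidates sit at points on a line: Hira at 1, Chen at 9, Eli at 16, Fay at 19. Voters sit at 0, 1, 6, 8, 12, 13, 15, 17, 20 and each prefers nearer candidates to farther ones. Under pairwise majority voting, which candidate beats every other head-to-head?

With single-peaked preferences on a line, the Condorcet winner is the candidate closest to the median voter.
The median voter (position 12) is closest to Chen at 9.
Check: Chen vs Eli — voters closer to Chen: 5 of 9.

Chen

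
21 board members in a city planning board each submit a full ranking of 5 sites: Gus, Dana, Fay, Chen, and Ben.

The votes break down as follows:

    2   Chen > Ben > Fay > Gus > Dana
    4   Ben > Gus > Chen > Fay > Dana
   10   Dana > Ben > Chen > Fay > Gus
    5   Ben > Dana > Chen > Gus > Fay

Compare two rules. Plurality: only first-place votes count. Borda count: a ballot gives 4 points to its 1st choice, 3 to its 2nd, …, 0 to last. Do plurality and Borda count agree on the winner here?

No

Plurality first-place counts: Gus 0, Dana 10, Fay 0, Chen 2, Ben 9 → Dana.
Borda totals: Gus 19, Dana 55, Fay 18, Chen 46, Ben 72 → Ben.
The two rules disagree: plurality picks Dana, Borda picks Ben.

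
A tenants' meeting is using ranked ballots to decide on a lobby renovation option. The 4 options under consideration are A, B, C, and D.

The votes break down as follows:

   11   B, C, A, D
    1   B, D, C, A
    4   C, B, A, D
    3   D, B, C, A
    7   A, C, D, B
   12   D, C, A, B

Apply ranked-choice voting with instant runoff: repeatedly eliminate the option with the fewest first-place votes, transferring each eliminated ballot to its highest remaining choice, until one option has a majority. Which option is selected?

D

Round 1: D 15, B 12, A 7, C 4. C has the fewest and is eliminated.
Round 2: B 16, D 15, A 7. A has the fewest and is eliminated.
Round 3: D 22, B 16. D has a majority.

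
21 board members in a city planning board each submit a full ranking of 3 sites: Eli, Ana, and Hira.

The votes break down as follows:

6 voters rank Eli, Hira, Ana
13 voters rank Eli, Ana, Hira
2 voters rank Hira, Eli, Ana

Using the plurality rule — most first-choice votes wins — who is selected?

Eli

First-place vote totals:
  Eli: 19
  Ana: 0
  Hira: 2
Eli has the most first-place votes.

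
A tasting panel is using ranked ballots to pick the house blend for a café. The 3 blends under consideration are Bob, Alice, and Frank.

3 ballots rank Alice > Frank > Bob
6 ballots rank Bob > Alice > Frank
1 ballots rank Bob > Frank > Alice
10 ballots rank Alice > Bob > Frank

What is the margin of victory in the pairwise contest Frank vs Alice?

18

Ballots ranking Frank above Alice: 1.
Ballots ranking Alice above Frank: 3+6+10 = 19.
Alice wins 19–1, a margin of 18.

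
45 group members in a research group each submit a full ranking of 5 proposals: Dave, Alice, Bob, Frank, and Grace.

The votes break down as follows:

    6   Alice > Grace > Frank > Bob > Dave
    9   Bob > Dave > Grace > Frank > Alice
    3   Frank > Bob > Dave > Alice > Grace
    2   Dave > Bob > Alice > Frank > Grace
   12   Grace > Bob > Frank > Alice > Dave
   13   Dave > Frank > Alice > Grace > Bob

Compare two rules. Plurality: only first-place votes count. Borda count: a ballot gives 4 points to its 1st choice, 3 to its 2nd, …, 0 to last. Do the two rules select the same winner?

Plurality first-place counts: Dave 15, Alice 6, Bob 9, Frank 3, Grace 12 → Dave.
Borda totals: Dave 93, Alice 69, Bob 93, Frank 98, Grace 97 → Frank.
The two rules disagree: plurality picks Dave, Borda picks Frank.

No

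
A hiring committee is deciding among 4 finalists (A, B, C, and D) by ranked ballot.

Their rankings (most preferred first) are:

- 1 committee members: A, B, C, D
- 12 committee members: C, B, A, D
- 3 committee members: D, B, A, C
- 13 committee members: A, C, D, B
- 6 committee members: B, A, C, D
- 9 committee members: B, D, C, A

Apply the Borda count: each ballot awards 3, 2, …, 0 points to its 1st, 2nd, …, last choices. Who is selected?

C

Borda scores:
  A: 3 + 12·1 + 3·1 + 13·3 + 6·2 + 9·0 = 69
  B: 2 + 12·2 + 3·2 + 13·0 + 6·3 + 9·3 = 77
  C: 1 + 12·3 + 3·0 + 13·2 + 6·1 + 9·1 = 78
  D: 0 + 12·0 + 3·3 + 13·1 + 6·0 + 9·2 = 40
C has the highest total.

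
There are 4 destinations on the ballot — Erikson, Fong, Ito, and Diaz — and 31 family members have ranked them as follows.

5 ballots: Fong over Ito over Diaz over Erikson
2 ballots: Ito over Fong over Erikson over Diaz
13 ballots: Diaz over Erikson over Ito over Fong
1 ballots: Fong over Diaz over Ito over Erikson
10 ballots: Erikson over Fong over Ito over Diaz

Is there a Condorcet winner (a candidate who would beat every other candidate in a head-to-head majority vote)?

No

Head-to-head results (31 voters total):
Erikson vs Fong: Erikson wins 23–8.
Erikson vs Ito: Erikson wins 23–8.
Erikson vs Diaz: Diaz wins 19–12.
Fong vs Ito: Fong wins 16–15.
Fong vs Diaz: Fong wins 18–13.
Ito vs Diaz: Ito wins 17–14.
No candidate beats all others: Erikson beats Fong beats Diaz beats Erikson, a majority cycle.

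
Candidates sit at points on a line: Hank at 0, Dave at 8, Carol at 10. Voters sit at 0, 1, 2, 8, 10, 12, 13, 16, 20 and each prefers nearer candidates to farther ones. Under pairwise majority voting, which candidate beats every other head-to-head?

With single-peaked preferences on a line, the Condorcet winner is the candidate closest to the median voter.
The median voter (position 10) is closest to Carol at 10.
Check: Carol vs Dave — voters closer to Carol: 5 of 9.

Carol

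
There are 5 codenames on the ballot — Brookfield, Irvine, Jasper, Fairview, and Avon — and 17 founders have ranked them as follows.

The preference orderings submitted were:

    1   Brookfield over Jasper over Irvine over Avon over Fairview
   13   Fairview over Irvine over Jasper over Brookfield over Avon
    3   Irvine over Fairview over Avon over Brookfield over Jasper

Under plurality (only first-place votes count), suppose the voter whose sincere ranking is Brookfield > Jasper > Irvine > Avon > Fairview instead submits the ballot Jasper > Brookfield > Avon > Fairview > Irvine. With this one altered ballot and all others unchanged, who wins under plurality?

First-place totals with the altered ballot: Brookfield 0, Irvine 3, Jasper 1, Fairview 13, Avon 0.
The winner is unchanged: still Fairview.

Fairview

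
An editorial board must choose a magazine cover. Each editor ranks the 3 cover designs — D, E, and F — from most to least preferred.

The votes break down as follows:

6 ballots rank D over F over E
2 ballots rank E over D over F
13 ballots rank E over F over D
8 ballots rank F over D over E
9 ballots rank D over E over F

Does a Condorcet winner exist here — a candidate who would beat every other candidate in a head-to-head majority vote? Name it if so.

No Condorcet winner

Head-to-head results (38 voters total):
D vs E: D wins 23–15.
D vs F: F wins 21–17.
E vs F: E wins 24–14.
No candidate beats all others: D beats E beats F beats D, a majority cycle.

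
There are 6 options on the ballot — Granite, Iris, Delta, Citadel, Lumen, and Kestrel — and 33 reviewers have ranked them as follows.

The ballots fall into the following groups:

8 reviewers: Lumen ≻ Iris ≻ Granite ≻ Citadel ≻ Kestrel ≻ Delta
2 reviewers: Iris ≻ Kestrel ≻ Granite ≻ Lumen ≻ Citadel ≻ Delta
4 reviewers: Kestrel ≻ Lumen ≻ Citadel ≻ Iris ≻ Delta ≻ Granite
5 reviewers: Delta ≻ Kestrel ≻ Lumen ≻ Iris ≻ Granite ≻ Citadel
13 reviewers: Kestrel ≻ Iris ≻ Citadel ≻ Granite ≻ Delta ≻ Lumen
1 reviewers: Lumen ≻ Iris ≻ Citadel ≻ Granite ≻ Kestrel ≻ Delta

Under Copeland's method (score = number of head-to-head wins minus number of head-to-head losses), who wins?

Pairwise results:
  Granite vs Iris: Iris wins 33–0.
  Granite vs Delta: Granite wins 24–9.
  Granite vs Citadel: Citadel wins 18–15.
  Granite vs Lumen: Lumen wins 18–15.
  Granite vs Kestrel: Kestrel wins 24–9.
  Iris vs Delta: Iris wins 28–5.
  Iris vs Citadel: Iris wins 29–4.
  Iris vs Lumen: Lumen wins 18–15.
  Iris vs Kestrel: Kestrel wins 22–11.
  Delta vs Citadel: Citadel wins 28–5.
  Delta vs Lumen: Delta wins 18–15.
  Delta vs Kestrel: Kestrel wins 28–5.
  Citadel vs Lumen: Lumen wins 20–13.
  Citadel vs Kestrel: Kestrel wins 24–9.
  Lumen vs Kestrel: Kestrel wins 24–9.
Copeland scores (wins − losses):
  Granite: 1 − 4 = -3
  Iris: 3 − 2 = 1
  Delta: 1 − 4 = -3
  Citadel: 2 − 3 = -1
  Lumen: 3 − 2 = 1
  Kestrel: 5 − 0 = 5
Kestrel has the best Copeland score.

Kestrel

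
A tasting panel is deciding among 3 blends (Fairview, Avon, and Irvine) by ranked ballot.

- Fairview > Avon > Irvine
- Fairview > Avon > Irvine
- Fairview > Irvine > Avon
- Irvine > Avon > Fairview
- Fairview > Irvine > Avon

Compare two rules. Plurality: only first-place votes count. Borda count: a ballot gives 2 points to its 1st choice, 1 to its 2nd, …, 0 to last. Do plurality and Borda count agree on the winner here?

Yes

Plurality first-place counts: Fairview 4, Avon 0, Irvine 1 → Fairview.
Borda totals: Fairview 8, Avon 3, Irvine 4 → Fairview.
The two rules agree on Fairview.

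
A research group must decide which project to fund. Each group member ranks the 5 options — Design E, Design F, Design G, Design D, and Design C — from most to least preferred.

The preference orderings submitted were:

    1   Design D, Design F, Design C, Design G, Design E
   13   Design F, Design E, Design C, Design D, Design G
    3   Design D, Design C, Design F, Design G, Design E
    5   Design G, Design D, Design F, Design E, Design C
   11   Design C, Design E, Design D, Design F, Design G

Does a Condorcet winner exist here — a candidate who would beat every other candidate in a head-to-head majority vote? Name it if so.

No Condorcet winner

Head-to-head results (33 voters total):
Design E vs Design F: Design F wins 22–11.
Design E vs Design G: Design E wins 24–9.
Design E vs Design D: Design E wins 24–9.
Design E vs Design C: Design E wins 18–15.
Design F vs Design G: Design F wins 28–5.
Design F vs Design D: Design D wins 20–13.
Design F vs Design C: Design F wins 19–14.
Design G vs Design D: Design D wins 28–5.
Design G vs Design C: Design C wins 28–5.
Design D vs Design C: Design C wins 24–9.
No candidate beats all others: Design E beats Design D beats Design F beats Design E, a majority cycle.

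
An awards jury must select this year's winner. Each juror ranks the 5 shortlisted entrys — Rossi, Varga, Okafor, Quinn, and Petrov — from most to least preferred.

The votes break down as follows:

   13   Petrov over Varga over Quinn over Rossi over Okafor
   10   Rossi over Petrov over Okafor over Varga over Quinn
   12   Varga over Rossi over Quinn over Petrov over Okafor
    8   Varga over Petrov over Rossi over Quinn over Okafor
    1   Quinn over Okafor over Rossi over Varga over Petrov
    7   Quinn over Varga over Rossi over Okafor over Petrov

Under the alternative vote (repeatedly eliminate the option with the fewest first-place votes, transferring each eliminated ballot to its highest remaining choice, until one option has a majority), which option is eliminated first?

Round 1: Varga 20, Petrov 13, Rossi 10, Quinn 8, Okafor 0. Okafor has the fewest and is eliminated.
Round 2: Varga 20, Petrov 13, Rossi 10, Quinn 8. Quinn has the fewest and is eliminated.
Round 3: Varga 27, Petrov 13, Rossi 11. Varga has a majority.

Okafor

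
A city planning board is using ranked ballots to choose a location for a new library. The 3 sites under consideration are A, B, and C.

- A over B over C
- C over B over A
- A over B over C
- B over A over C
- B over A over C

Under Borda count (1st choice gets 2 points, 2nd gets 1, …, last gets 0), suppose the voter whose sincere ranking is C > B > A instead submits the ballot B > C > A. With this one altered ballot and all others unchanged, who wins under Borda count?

B

Borda totals with the altered ballot: A 6, B 8, C 1.
The winner is unchanged: still B.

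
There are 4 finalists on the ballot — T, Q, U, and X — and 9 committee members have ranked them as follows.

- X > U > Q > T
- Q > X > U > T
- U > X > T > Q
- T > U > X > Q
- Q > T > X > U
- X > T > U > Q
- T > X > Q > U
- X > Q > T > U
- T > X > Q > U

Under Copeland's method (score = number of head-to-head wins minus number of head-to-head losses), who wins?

X

Pairwise results:
  T vs Q: T wins 5–4.
  T vs U: T wins 6–3.
  T vs X: X wins 5–4.
  Q vs U: Q wins 5–4.
  Q vs X: X wins 7–2.
  U vs X: X wins 7–2.
Copeland scores (wins − losses):
  T: 2 − 1 = 1
  Q: 1 − 2 = -1
  U: 0 − 3 = -3
  X: 3 − 0 = 3
X has the best Copeland score.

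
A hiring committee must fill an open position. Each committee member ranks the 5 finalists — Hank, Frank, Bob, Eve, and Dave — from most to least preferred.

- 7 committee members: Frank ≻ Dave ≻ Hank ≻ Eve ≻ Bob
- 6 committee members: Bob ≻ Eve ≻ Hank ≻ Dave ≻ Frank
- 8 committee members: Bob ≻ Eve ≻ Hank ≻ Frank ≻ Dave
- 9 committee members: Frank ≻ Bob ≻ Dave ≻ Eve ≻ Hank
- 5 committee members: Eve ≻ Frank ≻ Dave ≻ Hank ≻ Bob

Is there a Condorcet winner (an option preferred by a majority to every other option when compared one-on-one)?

Head-to-head results (35 voters total):
Hank vs Frank: Frank wins 21–14.
Hank vs Bob: Bob wins 23–12.
Hank vs Eve: Eve wins 28–7.
Hank vs Dave: Dave wins 21–14.
Frank vs Bob: Frank wins 21–14.
Frank vs Eve: Eve wins 19–16.
Frank vs Dave: Frank wins 29–6.
Bob vs Eve: Bob wins 23–12.
Bob vs Dave: Bob wins 23–12.
Eve vs Dave: Eve wins 19–16.
No candidate beats all others: Frank beats Bob beats Eve beats Frank, a majority cycle.

No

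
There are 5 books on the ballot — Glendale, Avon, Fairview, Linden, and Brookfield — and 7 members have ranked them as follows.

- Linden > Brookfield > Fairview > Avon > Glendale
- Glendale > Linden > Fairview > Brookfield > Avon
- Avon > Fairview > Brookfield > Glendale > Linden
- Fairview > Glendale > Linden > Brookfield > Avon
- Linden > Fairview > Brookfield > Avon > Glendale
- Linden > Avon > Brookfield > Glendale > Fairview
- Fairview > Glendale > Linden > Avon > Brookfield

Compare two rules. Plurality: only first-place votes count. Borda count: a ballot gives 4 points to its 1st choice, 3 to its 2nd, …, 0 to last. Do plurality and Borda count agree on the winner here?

Plurality first-place counts: Glendale 1, Avon 1, Fairview 2, Linden 3, Brookfield 0 → Linden.
Borda totals: Glendale 12, Avon 10, Fairview 18, Linden 19, Brookfield 11 → Linden.
The two rules agree on Linden.

Yes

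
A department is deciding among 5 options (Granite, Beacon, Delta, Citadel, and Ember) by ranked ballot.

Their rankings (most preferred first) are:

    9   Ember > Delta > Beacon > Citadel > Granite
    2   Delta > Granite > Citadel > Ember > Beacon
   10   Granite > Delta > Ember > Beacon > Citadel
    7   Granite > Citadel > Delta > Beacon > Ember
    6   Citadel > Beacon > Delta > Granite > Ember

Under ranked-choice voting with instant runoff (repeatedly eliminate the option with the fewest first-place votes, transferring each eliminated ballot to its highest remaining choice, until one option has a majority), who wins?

Round 1: Granite 17, Ember 9, Citadel 6, Delta 2, Beacon 0. Beacon has the fewest and is eliminated.
Round 2: Granite 17, Ember 9, Citadel 6, Delta 2. Delta has the fewest and is eliminated.
Round 3: Granite 19, Ember 9, Citadel 6. Granite has a majority.

Granite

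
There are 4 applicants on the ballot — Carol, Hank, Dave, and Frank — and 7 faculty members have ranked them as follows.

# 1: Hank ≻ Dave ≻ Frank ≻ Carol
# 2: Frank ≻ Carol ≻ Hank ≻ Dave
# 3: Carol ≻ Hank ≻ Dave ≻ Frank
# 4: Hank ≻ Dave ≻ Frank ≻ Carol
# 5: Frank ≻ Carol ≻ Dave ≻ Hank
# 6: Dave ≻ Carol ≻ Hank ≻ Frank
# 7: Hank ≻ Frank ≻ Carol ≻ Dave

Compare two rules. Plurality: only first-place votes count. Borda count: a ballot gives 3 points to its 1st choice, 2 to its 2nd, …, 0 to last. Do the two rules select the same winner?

Plurality first-place counts: Carol 1, Hank 3, Dave 1, Frank 2 → Hank.
Borda totals: Carol 10, Hank 13, Dave 9, Frank 10 → Hank.
The two rules agree on Hank.

Yes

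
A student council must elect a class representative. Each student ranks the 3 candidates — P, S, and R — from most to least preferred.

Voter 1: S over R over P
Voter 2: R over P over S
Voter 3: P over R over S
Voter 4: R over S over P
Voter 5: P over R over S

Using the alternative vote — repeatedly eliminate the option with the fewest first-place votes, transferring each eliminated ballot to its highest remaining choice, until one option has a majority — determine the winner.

Round 1: P 2, R 2, S 1. S has the fewest and is eliminated.
Round 2: R 3, P 2. R has a majority.

R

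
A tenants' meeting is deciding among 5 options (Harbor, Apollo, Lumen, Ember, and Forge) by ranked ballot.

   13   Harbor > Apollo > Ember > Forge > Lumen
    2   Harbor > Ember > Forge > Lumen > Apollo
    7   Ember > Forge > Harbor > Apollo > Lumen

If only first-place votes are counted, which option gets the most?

Harbor

First-place vote totals:
  Harbor: 15
  Apollo: 0
  Lumen: 0
  Ember: 7
  Forge: 0
Harbor has the most first-place votes.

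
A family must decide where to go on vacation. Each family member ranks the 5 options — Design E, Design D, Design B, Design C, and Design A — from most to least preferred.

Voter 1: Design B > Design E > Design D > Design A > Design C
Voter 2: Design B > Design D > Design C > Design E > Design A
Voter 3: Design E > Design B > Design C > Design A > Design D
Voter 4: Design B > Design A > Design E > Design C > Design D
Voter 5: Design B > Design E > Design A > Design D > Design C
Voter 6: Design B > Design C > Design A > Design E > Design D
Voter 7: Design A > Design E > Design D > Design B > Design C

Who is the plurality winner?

Design B

First-place vote totals:
  Design E: 1
  Design D: 0
  Design B: 5
  Design C: 0
  Design A: 1
Design B has the most first-place votes.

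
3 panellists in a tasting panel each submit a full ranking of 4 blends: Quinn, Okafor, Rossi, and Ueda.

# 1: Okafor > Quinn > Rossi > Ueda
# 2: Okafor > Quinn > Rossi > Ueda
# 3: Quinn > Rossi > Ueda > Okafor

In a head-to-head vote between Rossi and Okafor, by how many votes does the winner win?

1

Ballots ranking Rossi above Okafor: 1.
Ballots ranking Okafor above Rossi: 2.
Okafor wins 2–1, a margin of 1.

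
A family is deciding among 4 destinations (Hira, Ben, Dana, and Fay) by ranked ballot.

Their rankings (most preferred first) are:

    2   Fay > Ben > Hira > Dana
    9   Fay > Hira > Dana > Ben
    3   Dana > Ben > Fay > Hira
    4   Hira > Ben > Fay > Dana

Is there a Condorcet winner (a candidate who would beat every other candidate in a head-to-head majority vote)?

Yes

Head-to-head results (18 voters total):
Hira vs Ben: Hira wins 13–5.
Hira vs Dana: Hira wins 15–3.
Hira vs Fay: Fay wins 14–4.
Ben vs Dana: Dana wins 12–6.
Ben vs Fay: Fay wins 11–7.
Dana vs Fay: Fay wins 15–3.
Fay beats each rival — Hira (14–4), Ben (11–7), Dana (15–3) — so Fay is the Condorcet winner.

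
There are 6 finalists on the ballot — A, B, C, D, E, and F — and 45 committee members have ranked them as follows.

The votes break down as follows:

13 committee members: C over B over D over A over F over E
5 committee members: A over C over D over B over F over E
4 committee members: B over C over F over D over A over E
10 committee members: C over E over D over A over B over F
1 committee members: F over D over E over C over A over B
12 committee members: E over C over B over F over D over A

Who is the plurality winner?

First-place vote totals:
  A: 5
  B: 4
  C: 23
  D: 0
  E: 12
  F: 1
C has the most first-place votes.

C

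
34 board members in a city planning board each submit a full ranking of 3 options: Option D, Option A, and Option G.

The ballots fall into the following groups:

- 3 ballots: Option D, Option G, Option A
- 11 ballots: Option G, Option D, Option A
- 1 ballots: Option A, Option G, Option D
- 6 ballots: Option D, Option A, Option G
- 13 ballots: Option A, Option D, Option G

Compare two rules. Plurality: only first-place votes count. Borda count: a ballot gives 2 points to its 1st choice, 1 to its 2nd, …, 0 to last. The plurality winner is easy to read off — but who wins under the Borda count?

Option D

Plurality first-place counts: Option D 9, Option A 14, Option G 11 → Option A.
Borda totals: Option D 42, Option A 34, Option G 26 → Option D.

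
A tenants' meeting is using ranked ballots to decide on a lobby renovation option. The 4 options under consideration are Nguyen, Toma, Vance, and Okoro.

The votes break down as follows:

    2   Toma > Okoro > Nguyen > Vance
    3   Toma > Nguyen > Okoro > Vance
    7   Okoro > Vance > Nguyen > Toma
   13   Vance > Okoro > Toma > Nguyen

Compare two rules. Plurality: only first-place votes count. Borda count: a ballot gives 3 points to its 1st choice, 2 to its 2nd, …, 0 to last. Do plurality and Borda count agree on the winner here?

Plurality first-place counts: Nguyen 0, Toma 5, Vance 13, Okoro 7 → Vance.
Borda totals: Nguyen 15, Toma 28, Vance 53, Okoro 54 → Okoro.
The two rules disagree: plurality picks Vance, Borda picks Okoro.

No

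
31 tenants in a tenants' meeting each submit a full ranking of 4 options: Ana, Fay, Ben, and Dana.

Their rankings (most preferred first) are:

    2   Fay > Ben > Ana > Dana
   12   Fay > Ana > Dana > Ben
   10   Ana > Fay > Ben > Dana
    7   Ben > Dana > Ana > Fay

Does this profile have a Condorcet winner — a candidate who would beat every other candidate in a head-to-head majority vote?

Yes

Head-to-head results (31 voters total):
Ana vs Fay: Ana wins 17–14.
Ana vs Ben: Ana wins 22–9.
Ana vs Dana: Ana wins 24–7.
Fay vs Ben: Fay wins 24–7.
Fay vs Dana: Fay wins 24–7.
Ben vs Dana: Ben wins 19–12.
Ana beats each rival — Fay (17–14), Ben (22–9), Dana (24–7) — so Ana is the Condorcet winner.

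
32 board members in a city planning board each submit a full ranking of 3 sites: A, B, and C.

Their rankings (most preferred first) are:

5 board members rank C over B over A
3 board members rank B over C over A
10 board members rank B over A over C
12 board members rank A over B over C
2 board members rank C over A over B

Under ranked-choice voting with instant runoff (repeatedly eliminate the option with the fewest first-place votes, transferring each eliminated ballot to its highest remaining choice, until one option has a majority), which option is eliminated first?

Round 1: B 13, A 12, C 7. C has the fewest and is eliminated.
Round 2: B 18, A 14. B has a majority.

C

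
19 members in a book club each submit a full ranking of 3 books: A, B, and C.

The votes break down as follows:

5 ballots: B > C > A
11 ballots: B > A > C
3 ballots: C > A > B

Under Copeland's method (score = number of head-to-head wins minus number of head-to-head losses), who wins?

B

Pairwise results:
  A vs B: B wins 16–3.
  A vs C: A wins 11–8.
  B vs C: B wins 16–3.
Copeland scores (wins − losses):
  A: 1 − 1 = 0
  B: 2 − 0 = 2
  C: 0 − 2 = -2
B has the best Copeland score.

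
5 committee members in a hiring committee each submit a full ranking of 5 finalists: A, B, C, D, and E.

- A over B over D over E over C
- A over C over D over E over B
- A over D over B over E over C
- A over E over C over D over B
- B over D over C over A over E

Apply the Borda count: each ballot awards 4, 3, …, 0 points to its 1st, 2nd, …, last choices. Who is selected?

Borda scores:
  A: 4 + 4 + 4 + 4 + 1 = 17
  B: 3 + 0 + 2 + 0 + 4 = 9
  C: 0 + 3 + 0 + 2 + 2 = 7
  D: 2 + 2 + 3 + 1 + 3 = 11
  E: 1 + 1 + 1 + 3 + 0 = 6
A has the highest total.

A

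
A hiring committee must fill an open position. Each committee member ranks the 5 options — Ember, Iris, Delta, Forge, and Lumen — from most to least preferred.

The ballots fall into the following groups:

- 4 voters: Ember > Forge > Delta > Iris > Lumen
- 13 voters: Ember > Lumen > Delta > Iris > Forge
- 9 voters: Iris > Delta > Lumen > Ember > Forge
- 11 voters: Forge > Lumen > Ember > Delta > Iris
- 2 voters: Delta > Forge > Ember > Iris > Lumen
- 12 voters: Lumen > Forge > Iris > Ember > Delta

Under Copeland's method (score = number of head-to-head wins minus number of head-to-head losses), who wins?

Lumen

Pairwise results:
  Ember vs Iris: Ember wins 30–21.
  Ember vs Delta: Ember wins 40–11.
  Ember vs Forge: Ember wins 26–25.
  Ember vs Lumen: Lumen wins 32–19.
  Iris vs Delta: Delta wins 30–21.
  Iris vs Forge: Forge wins 29–22.
  Iris vs Lumen: Lumen wins 36–15.
  Delta vs Forge: Forge wins 27–24.
  Delta vs Lumen: Lumen wins 36–15.
  Forge vs Lumen: Lumen wins 34–17.
Copeland scores (wins − losses):
  Ember: 3 − 1 = 2
  Iris: 0 − 4 = -4
  Delta: 1 − 3 = -2
  Forge: 2 − 2 = 0
  Lumen: 4 − 0 = 4
Lumen has the best Copeland score.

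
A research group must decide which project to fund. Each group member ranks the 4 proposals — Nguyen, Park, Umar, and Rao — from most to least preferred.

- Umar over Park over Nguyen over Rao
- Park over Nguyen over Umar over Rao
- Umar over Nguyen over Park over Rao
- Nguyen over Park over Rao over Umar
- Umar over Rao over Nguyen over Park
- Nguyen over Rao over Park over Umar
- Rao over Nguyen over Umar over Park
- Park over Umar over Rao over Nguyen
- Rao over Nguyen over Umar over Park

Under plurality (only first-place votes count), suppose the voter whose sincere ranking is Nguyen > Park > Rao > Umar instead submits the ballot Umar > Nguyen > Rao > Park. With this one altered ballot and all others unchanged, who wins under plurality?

Umar

First-place totals with the altered ballot: Nguyen 1, Park 2, Umar 4, Rao 2.
The winner is unchanged: still Umar.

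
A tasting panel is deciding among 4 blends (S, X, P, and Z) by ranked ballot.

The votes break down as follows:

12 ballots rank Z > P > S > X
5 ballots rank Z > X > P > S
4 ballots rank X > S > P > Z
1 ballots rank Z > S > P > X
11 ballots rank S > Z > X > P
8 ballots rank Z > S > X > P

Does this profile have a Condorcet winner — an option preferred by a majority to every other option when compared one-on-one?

Yes

Head-to-head results (41 voters total):
S vs X: S wins 32–9.
S vs P: S wins 24–17.
S vs Z: Z wins 26–15.
X vs P: X wins 28–13.
X vs Z: Z wins 37–4.
P vs Z: Z wins 37–4.
Z beats each rival — S (26–15), X (37–4), P (37–4) — so Z is the Condorcet winner.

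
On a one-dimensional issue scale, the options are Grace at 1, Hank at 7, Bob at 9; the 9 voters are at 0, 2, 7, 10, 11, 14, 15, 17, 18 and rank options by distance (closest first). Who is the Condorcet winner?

With single-peaked preferences on a line, the Condorcet winner is the candidate closest to the median voter.
The median voter (position 11) is closest to Bob at 9.
Check: Bob vs Hank — voters closer to Bob: 6 of 9.

Bob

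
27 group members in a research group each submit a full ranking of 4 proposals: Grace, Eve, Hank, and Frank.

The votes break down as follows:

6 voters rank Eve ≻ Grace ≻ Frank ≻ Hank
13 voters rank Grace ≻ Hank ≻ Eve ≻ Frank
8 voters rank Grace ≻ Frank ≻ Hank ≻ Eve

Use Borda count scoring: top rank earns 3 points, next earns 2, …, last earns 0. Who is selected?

Borda scores:
  Grace: 6·2 + 13·3 + 8·3 = 75
  Eve: 6·3 + 13·1 + 8·0 = 31
  Hank: 6·0 + 13·2 + 8·1 = 34
  Frank: 6·1 + 13·0 + 8·2 = 22
Grace has the highest total.

Grace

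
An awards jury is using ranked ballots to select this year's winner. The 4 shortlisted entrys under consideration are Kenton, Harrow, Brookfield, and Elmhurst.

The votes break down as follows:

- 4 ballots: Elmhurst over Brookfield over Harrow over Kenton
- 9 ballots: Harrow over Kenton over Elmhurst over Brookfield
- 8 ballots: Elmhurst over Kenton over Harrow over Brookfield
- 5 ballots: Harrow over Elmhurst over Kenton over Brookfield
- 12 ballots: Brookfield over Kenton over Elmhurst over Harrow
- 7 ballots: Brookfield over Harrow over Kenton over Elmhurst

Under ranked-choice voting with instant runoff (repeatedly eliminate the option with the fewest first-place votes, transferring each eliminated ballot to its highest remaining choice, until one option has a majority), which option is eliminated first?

Round 1: Brookfield 19, Harrow 14, Elmhurst 12, Kenton 0. Kenton has the fewest and is eliminated.
Round 2: Brookfield 19, Harrow 14, Elmhurst 12. Elmhurst has the fewest and is eliminated.
Round 3: Brookfield 23, Harrow 22. Brookfield has a majority.

Kenton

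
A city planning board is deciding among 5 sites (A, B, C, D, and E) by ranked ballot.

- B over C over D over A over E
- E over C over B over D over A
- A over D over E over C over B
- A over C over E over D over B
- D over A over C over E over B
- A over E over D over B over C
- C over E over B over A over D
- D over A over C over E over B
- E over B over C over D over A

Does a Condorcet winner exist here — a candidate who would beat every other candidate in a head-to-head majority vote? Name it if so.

Head-to-head results (9 voters total):
A vs B: A wins 5–4.
A vs C: A wins 5–4.
A vs D: D wins 5–4.
A vs E: A wins 6–3.
B vs C: C wins 6–3.
B vs D: D wins 5–4.
B vs E: E wins 8–1.
C vs D: C wins 5–4.
C vs E: C wins 5–4.
D vs E: E wins 5–4.
No candidate beats all others: A beats C beats D beats A, a majority cycle.

There is no Condorcet winner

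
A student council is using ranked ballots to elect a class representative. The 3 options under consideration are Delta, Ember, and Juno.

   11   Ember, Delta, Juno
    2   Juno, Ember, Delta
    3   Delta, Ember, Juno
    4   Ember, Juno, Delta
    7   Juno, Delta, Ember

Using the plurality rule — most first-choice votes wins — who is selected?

Ember

First-place vote totals:
  Delta: 3
  Ember: 15
  Juno: 9
Ember has the most first-place votes.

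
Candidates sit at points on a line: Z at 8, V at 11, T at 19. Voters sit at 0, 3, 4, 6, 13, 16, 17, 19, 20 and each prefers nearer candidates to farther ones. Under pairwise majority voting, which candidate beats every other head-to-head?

V

With single-peaked preferences on a line, the Condorcet winner is the candidate closest to the median voter.
The median voter (position 13) is closest to V at 11.
Check: V vs T — voters closer to V: 5 of 9.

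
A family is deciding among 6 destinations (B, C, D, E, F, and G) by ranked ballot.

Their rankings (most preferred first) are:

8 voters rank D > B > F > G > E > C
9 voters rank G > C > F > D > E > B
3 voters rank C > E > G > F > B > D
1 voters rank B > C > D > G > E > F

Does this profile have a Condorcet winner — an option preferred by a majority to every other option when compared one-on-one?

Yes

Head-to-head results (21 voters total):
B vs C: C wins 12–9.
B vs D: D wins 17–4.
B vs E: E wins 12–9.
B vs F: F wins 12–9.
B vs G: G wins 12–9.
C vs D: C wins 13–8.
C vs E: C wins 13–8.
C vs F: C wins 13–8.
C vs G: G wins 17–4.
D vs E: D wins 18–3.
D vs F: F wins 12–9.
D vs G: G wins 12–9.
E vs F: F wins 17–4.
E vs G: G wins 18–3.
F vs G: G wins 13–8.
G beats each rival — B (12–9), C (17–4), D (12–9), E (18–3), F (13–8) — so G is the Condorcet winner.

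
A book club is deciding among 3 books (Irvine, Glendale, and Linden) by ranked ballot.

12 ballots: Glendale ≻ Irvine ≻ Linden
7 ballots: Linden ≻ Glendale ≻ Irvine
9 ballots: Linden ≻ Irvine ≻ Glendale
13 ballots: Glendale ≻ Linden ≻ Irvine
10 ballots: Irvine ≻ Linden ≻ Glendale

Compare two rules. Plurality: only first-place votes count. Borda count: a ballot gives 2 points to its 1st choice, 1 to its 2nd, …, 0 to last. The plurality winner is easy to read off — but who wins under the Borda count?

Plurality first-place counts: Irvine 10, Glendale 25, Linden 16 → Glendale.
Borda totals: Irvine 41, Glendale 57, Linden 55 → Glendale.

Glendale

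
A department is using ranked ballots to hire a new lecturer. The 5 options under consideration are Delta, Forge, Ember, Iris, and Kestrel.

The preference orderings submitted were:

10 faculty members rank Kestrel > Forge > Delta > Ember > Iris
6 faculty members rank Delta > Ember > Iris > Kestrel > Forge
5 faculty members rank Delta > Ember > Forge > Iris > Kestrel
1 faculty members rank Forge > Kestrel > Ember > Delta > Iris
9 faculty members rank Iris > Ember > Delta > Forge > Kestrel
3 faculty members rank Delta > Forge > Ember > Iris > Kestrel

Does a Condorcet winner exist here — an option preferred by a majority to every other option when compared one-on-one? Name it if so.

Head-to-head results (34 voters total):
Delta vs Forge: Delta wins 23–11.
Delta vs Ember: Delta wins 24–10.
Delta vs Iris: Delta wins 25–9.
Delta vs Kestrel: Delta wins 23–11.
Forge vs Ember: Ember wins 20–14.
Forge vs Iris: Forge wins 19–15.
Forge vs Kestrel: Forge wins 18–16.
Ember vs Iris: Ember wins 25–9.
Ember vs Kestrel: Ember wins 23–11.
Iris vs Kestrel: Iris wins 23–11.
Delta beats each rival — Forge (23–11), Ember (24–10), Iris (25–9), Kestrel (23–11) — so Delta is the Condorcet winner.

Delta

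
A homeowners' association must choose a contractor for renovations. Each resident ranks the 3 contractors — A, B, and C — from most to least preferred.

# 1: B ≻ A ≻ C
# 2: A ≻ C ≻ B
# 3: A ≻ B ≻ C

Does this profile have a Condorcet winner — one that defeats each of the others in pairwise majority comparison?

Yes

Head-to-head results (3 voters total):
A vs B: A wins 2–1.
A vs C: A wins 3–0.
B vs C: B wins 2–1.
A beats each rival — B (2–1), C (3–0) — so A is the Condorcet winner.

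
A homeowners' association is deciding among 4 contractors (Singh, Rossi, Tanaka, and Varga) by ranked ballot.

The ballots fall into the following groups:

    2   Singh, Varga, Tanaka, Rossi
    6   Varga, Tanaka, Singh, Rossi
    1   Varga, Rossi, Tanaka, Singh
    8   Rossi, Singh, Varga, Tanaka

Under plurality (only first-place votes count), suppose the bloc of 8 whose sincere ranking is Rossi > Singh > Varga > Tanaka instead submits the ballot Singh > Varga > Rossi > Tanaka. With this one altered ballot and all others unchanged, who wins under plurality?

Singh

First-place totals with the altered ballot: Singh 10, Rossi 0, Tanaka 0, Varga 7.
The switch changes the winner from Rossi to Singh.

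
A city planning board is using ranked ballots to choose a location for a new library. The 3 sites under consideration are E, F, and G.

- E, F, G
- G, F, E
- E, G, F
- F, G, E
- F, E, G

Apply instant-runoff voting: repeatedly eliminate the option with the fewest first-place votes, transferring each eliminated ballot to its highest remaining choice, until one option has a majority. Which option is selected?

F

Round 1: E 2, F 2, G 1. G has the fewest and is eliminated.
Round 2: F 3, E 2. F has a majority.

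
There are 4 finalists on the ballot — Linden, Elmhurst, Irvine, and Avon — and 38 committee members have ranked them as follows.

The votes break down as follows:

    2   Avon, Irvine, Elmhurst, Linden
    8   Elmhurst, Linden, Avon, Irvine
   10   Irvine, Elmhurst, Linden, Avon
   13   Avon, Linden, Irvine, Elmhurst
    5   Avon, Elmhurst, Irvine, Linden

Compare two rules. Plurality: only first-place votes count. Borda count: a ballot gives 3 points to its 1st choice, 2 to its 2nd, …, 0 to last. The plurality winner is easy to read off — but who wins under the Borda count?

Plurality first-place counts: Linden 0, Elmhurst 8, Irvine 10, Avon 20 → Avon.
Borda totals: Linden 52, Elmhurst 56, Irvine 52, Avon 68 → Avon.

Avon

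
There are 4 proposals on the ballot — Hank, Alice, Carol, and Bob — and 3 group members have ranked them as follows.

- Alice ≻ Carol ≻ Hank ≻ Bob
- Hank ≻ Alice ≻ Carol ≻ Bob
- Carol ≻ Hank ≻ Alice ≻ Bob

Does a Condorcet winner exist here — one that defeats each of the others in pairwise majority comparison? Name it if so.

There is no Condorcet winner

Head-to-head results (3 voters total):
Hank vs Alice: Hank wins 2–1.
Hank vs Carol: Carol wins 2–1.
Hank vs Bob: Hank wins 3–0.
Alice vs Carol: Alice wins 2–1.
Alice vs Bob: Alice wins 3–0.
Carol vs Bob: Carol wins 3–0.
No candidate beats all others: Hank beats Alice beats Carol beats Hank, a majority cycle.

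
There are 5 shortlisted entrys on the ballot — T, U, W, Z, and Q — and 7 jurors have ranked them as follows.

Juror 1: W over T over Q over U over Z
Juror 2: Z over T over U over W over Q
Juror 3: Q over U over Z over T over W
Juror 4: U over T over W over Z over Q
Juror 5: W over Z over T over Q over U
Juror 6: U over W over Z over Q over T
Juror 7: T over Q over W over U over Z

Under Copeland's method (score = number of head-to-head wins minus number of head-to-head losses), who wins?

Pairwise results:
  T vs U: T wins 4–3.
  T vs W: T wins 4–3.
  T vs Z: Z wins 4–3.
  T vs Q: T wins 5–2.
  U vs W: U wins 4–3.
  U vs Z: U wins 5–2.
  U vs Q: Q wins 4–3.
  W vs Z: W wins 5–2.
  W vs Q: W wins 5–2.
  Z vs Q: Z wins 4–3.
Copeland scores (wins − losses):
  T: 3 − 1 = 2
  U: 2 − 2 = 0
  W: 2 − 2 = 0
  Z: 2 − 2 = 0
  Q: 1 − 3 = -2
T has the best Copeland score.

T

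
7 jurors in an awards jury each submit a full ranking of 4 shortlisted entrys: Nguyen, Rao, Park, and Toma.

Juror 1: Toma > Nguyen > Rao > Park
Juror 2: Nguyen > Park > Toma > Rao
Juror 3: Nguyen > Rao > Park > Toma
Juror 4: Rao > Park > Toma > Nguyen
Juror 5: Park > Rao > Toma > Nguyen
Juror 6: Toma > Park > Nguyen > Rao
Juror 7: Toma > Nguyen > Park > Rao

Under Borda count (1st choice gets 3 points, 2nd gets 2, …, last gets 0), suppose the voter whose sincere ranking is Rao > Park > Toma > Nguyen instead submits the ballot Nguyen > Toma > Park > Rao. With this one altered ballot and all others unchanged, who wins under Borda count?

Borda totals with the altered ballot: Nguyen 14, Rao 5, Park 10, Toma 13.
The switch changes the winner from Toma to Nguyen.

Nguyen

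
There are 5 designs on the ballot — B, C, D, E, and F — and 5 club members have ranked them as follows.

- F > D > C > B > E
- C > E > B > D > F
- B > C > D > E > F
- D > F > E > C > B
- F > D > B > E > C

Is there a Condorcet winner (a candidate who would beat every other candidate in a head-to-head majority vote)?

Yes

Head-to-head results (5 voters total):
B vs C: C wins 3–2.
B vs D: D wins 3–2.
B vs E: B wins 3–2.
B vs F: F wins 3–2.
C vs D: D wins 3–2.
C vs E: C wins 3–2.
C vs F: F wins 3–2.
D vs E: D wins 4–1.
D vs F: D wins 3–2.
E vs F: F wins 3–2.
D beats each rival — B (3–2), C (3–2), E (4–1), F (3–2) — so D is the Condorcet winner.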